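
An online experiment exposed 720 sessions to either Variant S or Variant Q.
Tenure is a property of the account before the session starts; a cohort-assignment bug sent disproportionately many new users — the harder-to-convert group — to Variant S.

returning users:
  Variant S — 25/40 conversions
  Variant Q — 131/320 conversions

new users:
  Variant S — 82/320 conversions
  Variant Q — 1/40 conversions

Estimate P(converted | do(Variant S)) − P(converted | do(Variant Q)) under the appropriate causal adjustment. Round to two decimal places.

+0.22

User tenure is set before the variant has any effect — it is not caused by the variant — and it independently drives the outcome. That makes it a confounder, so the causal comparison is within user tenure levels.
Adjusting over the population distribution of user tenure: 0.500·(0.625−0.409) + 0.500·(0.256−0.025) = +0.223.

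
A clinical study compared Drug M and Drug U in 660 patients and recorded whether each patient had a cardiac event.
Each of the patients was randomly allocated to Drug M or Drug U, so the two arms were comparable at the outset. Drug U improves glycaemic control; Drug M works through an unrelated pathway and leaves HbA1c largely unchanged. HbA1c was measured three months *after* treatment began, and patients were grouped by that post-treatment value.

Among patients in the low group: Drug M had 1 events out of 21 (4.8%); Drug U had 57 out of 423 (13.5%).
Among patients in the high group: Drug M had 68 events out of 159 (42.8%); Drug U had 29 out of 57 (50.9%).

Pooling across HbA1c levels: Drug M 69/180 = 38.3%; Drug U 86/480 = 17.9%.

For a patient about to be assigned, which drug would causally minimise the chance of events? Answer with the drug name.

HbA1c is recorded after the drug and is itself shifted by it — it sits on the causal path from drug to outcome. Conditioning on a mediator would strip out part of the effect we want; the pooled comparison gives the total causal effect.
Pooled: Drug M 38.3% vs Drug U 17.9%; Drug U is lower overall.

Drug U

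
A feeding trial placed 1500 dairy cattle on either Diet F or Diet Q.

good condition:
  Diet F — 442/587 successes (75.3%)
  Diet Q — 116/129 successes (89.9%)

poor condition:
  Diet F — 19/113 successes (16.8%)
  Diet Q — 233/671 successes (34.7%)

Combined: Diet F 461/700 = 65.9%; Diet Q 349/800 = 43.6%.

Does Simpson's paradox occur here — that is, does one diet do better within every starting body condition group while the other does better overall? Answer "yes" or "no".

Within each starting body condition level (good condition 75.3% vs 89.9%; poor condition 16.8% vs 34.7%), Diet Q has the higher rate every time. Pooled: 65.9% vs 43.6% — Diet F has the higher rate overall. The two comparisons disagree.

yes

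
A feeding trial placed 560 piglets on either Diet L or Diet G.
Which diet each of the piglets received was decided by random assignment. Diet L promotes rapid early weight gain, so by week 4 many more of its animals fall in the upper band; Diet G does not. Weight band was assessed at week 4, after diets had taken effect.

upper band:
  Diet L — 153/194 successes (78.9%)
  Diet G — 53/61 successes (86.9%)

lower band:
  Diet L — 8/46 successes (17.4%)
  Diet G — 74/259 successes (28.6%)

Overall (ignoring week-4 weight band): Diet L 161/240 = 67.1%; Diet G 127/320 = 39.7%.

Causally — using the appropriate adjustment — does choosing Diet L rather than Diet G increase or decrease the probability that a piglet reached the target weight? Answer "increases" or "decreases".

The stratified and pooled comparisons disagree (Diet G wins within each week-4 weight band; Diet L wins overall), so the answer turns on the causal role of week-4 weight band.
Week-4 weight band lies on the pathway diet → week-4 weight band → outcome, so adjusting for it blocks the indirect effect. For the total causal effect of diet, use the unadjusted pooled rates.
Pooled: Diet L 67.1% vs Diet G 39.7%; Diet L is higher overall.

increases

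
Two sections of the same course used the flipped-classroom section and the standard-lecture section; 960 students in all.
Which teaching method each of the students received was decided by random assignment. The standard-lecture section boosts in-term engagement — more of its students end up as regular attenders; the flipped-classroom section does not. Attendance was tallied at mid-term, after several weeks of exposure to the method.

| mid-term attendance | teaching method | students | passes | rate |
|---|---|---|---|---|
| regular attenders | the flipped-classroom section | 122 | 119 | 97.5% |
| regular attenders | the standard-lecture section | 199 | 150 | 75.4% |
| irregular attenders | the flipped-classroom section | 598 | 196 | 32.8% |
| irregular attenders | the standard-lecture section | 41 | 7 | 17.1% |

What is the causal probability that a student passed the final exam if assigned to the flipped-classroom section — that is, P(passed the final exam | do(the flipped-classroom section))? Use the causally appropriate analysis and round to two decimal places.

0.44

Mid-term attendance here is a post-treatment variable shaped by the teaching method; conditioning on it would introduce bias rather than remove it. The overall comparison is the causal one.
So P(outcome | do(the flipped-classroom section)) is just the pooled rate for the flipped-classroom section: 315/720 = 0.438.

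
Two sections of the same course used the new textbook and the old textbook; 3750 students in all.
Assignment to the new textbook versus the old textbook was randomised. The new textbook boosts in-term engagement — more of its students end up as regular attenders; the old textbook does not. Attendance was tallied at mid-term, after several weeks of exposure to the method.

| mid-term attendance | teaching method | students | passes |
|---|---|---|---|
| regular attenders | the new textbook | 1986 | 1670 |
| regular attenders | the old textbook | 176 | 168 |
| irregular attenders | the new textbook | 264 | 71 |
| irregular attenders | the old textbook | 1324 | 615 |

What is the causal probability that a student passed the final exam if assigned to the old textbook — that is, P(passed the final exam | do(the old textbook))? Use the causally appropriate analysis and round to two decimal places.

Mid-term attendance is recorded after the teaching method and is itself shifted by it — it sits on the causal path from teaching method to outcome. Conditioning on a mediator would strip out part of the effect we want; the pooled comparison gives the total causal effect.
So P(outcome | do(the old textbook)) is just the pooled rate for the old textbook: 783/1500 = 0.522.

0.52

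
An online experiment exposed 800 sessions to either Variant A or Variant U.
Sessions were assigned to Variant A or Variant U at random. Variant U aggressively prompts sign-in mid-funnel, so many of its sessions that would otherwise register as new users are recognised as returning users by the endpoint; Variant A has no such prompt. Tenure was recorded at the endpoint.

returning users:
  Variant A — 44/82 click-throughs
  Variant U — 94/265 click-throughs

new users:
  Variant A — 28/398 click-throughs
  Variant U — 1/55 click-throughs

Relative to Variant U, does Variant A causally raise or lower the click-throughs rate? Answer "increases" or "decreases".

decreases

Within every user tenure level Variant A has the higher rate, yet pooled Variant U does — Simpson's reversal.
The distribution of user tenure is itself part of what the variant does — it is an intermediate outcome. Holding it fixed would remove that part of the effect; the total effect is the pooled difference.
Pooled: Variant A 15.0% vs Variant U 29.7%; Variant U is higher overall.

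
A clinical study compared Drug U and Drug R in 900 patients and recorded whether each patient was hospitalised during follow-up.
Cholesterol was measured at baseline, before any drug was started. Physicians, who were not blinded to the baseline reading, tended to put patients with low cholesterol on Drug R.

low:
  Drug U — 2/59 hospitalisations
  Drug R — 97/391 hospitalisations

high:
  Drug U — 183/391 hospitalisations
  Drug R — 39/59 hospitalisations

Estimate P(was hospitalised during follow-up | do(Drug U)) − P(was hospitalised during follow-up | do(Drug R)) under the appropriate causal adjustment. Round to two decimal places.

-0.20

Drug U is lower inside every cholesterol stratum but Drug R is lower in aggregate. Whether to stratify depends on how cholesterol relates to the drug.
The imbalance in cholesterol arose from how patients were allocated, not from anything the drug did; and cholesterol independently affects the outcome. The pooled gap is confounded — condition on cholesterol.
Adjusting over the population distribution of cholesterol: 0.500·(0.034−0.248) + 0.500·(0.468−0.661) = -0.204.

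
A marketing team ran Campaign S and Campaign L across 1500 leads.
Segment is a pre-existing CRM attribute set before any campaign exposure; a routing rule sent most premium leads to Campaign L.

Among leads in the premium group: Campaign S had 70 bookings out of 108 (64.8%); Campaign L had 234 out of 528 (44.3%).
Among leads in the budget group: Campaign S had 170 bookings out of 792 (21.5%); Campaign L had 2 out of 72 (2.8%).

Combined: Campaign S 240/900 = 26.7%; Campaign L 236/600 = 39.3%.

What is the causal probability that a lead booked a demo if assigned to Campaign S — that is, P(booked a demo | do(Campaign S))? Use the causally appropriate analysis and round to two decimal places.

Customer segment satisfies the back-door criterion: it is not a descendant of the campaign, and it blocks the spurious path from campaign to outcome. Adjusting for it (i.e., using the within-customer segment rates) gives the causal effect.
Standardising Campaign S to the population customer segment mix: 0.424·70/108 + 0.576·170/792 = 0.398.

0.40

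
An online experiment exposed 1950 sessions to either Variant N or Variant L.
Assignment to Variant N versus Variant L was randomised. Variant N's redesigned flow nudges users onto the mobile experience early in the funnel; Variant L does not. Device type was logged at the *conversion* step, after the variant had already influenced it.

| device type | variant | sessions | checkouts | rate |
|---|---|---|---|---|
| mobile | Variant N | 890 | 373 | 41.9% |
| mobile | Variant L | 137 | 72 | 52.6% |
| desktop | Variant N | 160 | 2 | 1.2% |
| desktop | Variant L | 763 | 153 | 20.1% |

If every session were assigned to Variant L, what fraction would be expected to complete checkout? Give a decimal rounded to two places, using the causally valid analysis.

0.25

Stratifying would compare variants among sessions the variants themselves sorted into device type groups — a form of selection on an intermediate. The unconditioned pooled rates give the total causal effect.
So P(outcome | do(Variant L)) is just the pooled rate for Variant L: 225/900 = 0.250.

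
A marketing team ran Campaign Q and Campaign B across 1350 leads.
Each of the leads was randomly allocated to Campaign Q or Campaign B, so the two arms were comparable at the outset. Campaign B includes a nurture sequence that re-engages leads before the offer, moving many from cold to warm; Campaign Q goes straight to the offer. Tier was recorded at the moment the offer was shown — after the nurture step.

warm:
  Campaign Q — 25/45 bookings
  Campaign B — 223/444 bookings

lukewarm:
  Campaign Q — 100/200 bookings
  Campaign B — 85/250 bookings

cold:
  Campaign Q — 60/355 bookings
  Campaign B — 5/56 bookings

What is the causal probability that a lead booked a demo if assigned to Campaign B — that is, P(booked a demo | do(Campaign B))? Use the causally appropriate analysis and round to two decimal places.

The distribution of engagement tier is itself part of what the campaign does — it is an intermediate outcome. Holding it fixed would remove that part of the effect; the total effect is the pooled difference.
So P(outcome | do(Campaign B)) is just the pooled rate for Campaign B: 313/750 = 0.417.

0.42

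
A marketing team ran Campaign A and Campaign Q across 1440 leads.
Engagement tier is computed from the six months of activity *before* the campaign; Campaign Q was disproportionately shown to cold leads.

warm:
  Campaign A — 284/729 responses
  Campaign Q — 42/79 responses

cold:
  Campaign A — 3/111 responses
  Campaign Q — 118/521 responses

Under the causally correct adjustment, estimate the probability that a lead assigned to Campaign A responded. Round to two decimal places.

0.23

Campaign Q is higher inside every engagement tier stratum but Campaign A is higher in aggregate. Whether to stratify depends on how engagement tier relates to the campaign.
Here engagement tier is a common cause — it drives both which campaign a case falls under and the outcome. The crude comparison mixes populations; the stratum-specific rates are the causally relevant ones.
Standardising Campaign A to the population engagement tier mix: 0.561·284/729 + 0.439·3/111 = 0.230.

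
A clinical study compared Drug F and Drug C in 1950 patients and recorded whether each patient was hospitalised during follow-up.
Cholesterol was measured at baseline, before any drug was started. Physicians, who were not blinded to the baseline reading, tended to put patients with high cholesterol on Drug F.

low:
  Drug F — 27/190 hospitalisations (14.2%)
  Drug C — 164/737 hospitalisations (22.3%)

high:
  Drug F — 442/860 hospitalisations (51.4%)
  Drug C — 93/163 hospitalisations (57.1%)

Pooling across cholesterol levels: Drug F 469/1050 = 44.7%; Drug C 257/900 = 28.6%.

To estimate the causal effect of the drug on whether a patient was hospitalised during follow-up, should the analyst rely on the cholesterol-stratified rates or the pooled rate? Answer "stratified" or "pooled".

stratified

Drug F is lower inside every cholesterol stratum but Drug C is lower in aggregate. Whether to stratify depends on how cholesterol relates to the drug.
Since cholesterol is a pre-existing factor (not a product of the drug) and it affects the outcome on its own, it is a confounder. The stratified rates, not the pooled rate, identify the causal effect.
Within each level — low: 14.2% vs 22.3%; high: 51.4% vs 57.1% — Drug F is lower every time.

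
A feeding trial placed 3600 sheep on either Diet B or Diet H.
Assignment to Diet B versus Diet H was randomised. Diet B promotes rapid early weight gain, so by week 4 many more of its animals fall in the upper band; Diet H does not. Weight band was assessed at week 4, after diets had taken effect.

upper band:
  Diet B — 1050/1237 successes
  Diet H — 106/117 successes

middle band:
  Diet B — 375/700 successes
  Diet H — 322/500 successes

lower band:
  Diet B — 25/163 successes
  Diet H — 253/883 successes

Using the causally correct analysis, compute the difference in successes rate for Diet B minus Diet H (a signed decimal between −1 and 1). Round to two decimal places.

+0.24

The week-4 weight band-specific comparison favours Diet H throughout, but the pooled figures favour Diet B. The question is whether to condition on week-4 weight band.
Week-4 weight band is downstream of the diet. One should not condition on a consequence of treatment, so the overall rates are the right comparison.
The causal difference is the pooled difference: 0.690 − 0.454 = +0.236.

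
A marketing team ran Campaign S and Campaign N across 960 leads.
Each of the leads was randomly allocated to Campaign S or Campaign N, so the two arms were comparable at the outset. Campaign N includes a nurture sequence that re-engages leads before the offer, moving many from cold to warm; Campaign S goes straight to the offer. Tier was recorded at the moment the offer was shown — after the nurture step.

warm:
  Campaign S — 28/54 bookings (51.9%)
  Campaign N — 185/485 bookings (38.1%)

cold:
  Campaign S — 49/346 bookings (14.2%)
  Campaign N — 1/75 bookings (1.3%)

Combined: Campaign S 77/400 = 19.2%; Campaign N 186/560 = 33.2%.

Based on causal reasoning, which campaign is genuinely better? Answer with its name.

Campaign S is higher inside every engagement tier stratum but Campaign N is higher in aggregate. Whether to stratify depends on how engagement tier relates to the campaign.
Stratifying would compare campaigns among leads the campaigns themselves sorted into engagement tier groups — a form of selection on an intermediate. The unconditioned pooled rates give the total causal effect.
Pooled: Campaign S 19.2% vs Campaign N 33.2%; Campaign N is higher overall.

Campaign N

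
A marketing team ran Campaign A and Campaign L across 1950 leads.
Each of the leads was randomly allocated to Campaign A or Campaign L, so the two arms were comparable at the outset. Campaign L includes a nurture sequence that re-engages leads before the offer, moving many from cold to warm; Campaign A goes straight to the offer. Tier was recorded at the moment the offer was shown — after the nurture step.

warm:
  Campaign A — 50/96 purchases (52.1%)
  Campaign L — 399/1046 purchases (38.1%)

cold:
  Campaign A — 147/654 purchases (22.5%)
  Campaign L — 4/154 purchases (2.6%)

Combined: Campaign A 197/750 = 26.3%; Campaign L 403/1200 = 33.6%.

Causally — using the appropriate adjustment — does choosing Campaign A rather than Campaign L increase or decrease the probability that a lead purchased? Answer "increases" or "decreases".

decreases

Within every engagement tier level Campaign A has the higher rate, yet pooled Campaign L does — Simpson's reversal.
Engagement tier lies on the pathway campaign → engagement tier → outcome, so adjusting for it blocks the indirect effect. For the total causal effect of campaign, use the unadjusted pooled rates.
Pooled: Campaign A 26.3% vs Campaign L 33.6%; Campaign L is higher overall.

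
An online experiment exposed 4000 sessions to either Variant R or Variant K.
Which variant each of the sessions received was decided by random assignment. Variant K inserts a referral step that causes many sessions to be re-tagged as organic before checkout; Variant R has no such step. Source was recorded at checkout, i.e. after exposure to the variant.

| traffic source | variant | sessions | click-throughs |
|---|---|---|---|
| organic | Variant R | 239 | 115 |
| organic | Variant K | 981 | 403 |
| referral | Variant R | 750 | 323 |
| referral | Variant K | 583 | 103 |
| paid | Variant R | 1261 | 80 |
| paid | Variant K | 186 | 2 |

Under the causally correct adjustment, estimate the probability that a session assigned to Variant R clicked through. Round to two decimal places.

0.23

Within every traffic source level Variant R has the higher rate, yet pooled Variant K does — Simpson's reversal.
Traffic source is downstream of the variant. One should not condition on a consequence of treatment, so the overall rates are the right comparison.
So P(outcome | do(Variant R)) is just the pooled rate for Variant R: 518/2250 = 0.230.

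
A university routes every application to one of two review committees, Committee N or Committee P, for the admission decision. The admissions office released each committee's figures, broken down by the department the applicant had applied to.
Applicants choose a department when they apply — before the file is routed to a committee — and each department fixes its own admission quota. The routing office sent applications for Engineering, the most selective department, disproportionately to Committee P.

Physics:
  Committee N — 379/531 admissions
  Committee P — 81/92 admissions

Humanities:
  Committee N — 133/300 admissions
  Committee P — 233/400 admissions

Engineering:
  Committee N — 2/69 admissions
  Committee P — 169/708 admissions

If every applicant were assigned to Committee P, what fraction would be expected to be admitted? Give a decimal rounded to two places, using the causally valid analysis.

Here department is a common cause — it drives both which review committee a case falls under and the outcome. The crude comparison mixes populations; the stratum-specific rates are the causally relevant ones.
Standardising Committee P to the population department mix: 0.297·81/92 + 0.333·233/400 + 0.370·169/708 = 0.544.

0.54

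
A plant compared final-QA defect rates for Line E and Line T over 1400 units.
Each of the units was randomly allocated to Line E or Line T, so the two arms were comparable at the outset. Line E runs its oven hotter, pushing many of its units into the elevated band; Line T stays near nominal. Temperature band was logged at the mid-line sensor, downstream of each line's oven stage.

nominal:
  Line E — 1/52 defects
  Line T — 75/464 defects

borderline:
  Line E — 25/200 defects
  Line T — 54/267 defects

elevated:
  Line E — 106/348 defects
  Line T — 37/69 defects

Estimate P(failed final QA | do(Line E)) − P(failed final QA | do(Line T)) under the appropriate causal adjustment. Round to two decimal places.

+0.01

In-process temperature band here is a post-treatment variable shaped by the line; conditioning on it would introduce bias rather than remove it. The overall comparison is the causal one.
The causal difference is the pooled difference: 0.220 − 0.207 = +0.013.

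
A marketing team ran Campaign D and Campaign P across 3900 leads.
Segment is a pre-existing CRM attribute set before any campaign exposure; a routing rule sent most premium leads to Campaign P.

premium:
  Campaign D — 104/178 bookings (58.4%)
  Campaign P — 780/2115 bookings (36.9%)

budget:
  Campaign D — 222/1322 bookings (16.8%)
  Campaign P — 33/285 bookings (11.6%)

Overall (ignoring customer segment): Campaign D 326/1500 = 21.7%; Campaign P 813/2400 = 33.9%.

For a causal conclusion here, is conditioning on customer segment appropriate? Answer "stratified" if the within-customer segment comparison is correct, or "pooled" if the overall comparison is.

The imbalance in customer segment arose from how leads were allocated, not from anything the campaign did; and customer segment independently affects the outcome. The pooled gap is confounded — condition on customer segment.
Within each level — premium: 58.4% vs 36.9%; budget: 16.8% vs 11.6% — Campaign D is higher every time.

stratified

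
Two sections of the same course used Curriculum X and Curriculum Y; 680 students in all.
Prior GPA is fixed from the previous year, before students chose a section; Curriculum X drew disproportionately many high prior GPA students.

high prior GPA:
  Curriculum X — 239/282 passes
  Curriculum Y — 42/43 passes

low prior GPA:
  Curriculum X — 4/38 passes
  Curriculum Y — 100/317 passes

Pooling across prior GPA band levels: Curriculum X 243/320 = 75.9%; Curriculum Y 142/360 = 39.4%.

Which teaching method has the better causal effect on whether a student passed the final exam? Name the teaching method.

Curriculum Y

Prior GPA band satisfies the back-door criterion: it is not a descendant of the teaching method, and it blocks the spurious path from teaching method to outcome. Adjusting for it (i.e., using the within-prior GPA band rates) gives the causal effect.
Within each level — high prior GPA: 84.8% vs 97.7%; low prior GPA: 10.5% vs 31.5% — Curriculum Y is higher every time.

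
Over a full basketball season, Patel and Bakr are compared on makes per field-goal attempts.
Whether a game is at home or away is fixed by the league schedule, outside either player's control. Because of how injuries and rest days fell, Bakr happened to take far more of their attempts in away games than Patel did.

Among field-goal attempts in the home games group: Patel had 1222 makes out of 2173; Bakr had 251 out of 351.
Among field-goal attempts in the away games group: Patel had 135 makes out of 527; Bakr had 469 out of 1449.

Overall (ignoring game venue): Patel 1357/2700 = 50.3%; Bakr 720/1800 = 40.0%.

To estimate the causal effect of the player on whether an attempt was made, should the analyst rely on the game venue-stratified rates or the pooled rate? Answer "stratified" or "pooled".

The imbalance in game venue arose from how field-goal attempts were allocated, not from anything the player did; and game venue independently affects the outcome. The pooled gap is confounded — condition on game venue.
Within each level — home games: 56.2% vs 71.5%; away games: 25.6% vs 32.4% — Bakr is higher every time.

stratified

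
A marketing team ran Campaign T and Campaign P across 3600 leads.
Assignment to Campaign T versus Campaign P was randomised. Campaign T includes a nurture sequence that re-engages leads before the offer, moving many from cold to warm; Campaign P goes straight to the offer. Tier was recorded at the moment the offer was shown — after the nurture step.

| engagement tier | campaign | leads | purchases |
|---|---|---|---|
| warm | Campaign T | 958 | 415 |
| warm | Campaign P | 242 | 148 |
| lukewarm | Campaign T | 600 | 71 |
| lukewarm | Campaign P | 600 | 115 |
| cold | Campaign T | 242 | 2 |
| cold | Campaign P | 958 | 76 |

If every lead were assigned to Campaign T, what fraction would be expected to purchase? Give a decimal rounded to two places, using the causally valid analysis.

The engagement tier-specific comparison favours Campaign P throughout, but the pooled figures favour Campaign T. The question is whether to condition on engagement tier.
Engagement tier here is a post-treatment variable shaped by the campaign; conditioning on it would introduce bias rather than remove it. The overall comparison is the causal one.
So P(outcome | do(Campaign T)) is just the pooled rate for Campaign T: 488/1800 = 0.271.

0.27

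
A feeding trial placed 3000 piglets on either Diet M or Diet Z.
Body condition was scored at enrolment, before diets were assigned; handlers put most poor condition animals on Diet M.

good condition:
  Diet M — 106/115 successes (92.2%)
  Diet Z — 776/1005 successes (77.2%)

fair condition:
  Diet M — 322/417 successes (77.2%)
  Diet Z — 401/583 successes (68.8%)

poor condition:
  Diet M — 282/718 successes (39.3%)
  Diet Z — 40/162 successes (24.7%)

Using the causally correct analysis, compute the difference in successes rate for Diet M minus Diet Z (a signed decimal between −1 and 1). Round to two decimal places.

Diet M is higher inside every starting body condition stratum but Diet Z is higher in aggregate. Whether to stratify depends on how starting body condition relates to the diet.
The imbalance in starting body condition arose from how piglets were allocated, not from anything the diet did; and starting body condition independently affects the outcome. The pooled gap is confounded — condition on starting body condition.
Adjusting over the population distribution of starting body condition: 0.373·(0.922−0.772) + 0.333·(0.772−0.688) + 0.293·(0.393−0.247) = +0.127.

+0.13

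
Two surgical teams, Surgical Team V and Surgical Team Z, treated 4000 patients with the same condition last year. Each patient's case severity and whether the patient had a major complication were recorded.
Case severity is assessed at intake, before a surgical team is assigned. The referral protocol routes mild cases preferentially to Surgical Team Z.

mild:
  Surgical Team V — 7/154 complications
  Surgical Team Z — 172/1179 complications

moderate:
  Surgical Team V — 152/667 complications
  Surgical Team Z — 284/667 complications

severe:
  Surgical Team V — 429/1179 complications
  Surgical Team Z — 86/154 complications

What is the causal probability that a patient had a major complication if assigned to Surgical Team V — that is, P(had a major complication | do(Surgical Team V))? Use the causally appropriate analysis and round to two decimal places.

0.21

The stratified and pooled comparisons disagree (Surgical Team V wins within each case severity; Surgical Team Z wins overall), so the answer turns on the causal role of case severity.
Since case severity is a pre-existing factor (not a product of the surgical team) and it affects the outcome on its own, it is a confounder. The stratified rates, not the pooled rate, identify the causal effect.
Standardising Surgical Team V to the population case severity mix: 0.333·7/154 + 0.334·152/667 + 0.333·429/1179 = 0.212.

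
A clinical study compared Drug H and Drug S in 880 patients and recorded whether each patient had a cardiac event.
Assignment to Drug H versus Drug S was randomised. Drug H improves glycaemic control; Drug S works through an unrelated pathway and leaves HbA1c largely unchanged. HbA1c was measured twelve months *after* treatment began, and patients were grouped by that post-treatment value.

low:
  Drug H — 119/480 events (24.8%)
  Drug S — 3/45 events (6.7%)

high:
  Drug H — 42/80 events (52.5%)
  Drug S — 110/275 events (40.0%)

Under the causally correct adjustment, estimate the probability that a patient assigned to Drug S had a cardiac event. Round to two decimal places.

0.35

The stratified and pooled comparisons disagree (Drug S wins within each HbA1c; Drug H wins overall), so the answer turns on the causal role of HbA1c.
HbA1c here is a post-treatment variable shaped by the drug; conditioning on it would introduce bias rather than remove it. The overall comparison is the causal one.
So P(outcome | do(Drug S)) is just the pooled rate for Drug S: 113/320 = 0.353.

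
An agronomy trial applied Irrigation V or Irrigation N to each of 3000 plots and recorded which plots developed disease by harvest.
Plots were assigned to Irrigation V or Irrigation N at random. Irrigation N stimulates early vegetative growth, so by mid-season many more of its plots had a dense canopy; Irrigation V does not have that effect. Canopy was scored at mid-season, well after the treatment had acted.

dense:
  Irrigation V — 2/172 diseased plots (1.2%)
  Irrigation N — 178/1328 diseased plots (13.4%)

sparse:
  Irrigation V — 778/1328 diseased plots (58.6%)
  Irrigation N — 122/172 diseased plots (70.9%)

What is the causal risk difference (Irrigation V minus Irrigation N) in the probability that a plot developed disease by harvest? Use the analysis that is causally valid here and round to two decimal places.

+0.32

Mid-season canopy here is a post-treatment variable shaped by the irrigation; conditioning on it would introduce bias rather than remove it. The overall comparison is the causal one.
The causal difference is the pooled difference: 0.520 − 0.200 = +0.320.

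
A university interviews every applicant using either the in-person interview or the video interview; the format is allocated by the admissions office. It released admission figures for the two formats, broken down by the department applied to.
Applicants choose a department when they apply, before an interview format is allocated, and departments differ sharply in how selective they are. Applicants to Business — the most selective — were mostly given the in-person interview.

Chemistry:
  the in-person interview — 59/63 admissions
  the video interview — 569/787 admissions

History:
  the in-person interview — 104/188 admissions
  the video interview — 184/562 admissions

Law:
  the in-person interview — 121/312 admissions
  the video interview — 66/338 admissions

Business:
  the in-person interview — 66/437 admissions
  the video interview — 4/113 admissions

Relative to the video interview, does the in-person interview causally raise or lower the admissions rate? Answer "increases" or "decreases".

Nothing the interview format does changes department; the imbalance is an allocation artefact. With department also predicting the outcome, the pooled figure is confounded, and the within-stratum comparison is the causal one.
Within each level — Chemistry: 93.7% vs 72.3%; History: 55.3% vs 32.7%; Law: 38.8% vs 19.5%; Business: 15.1% vs 3.5% — the in-person interview is higher every time.

increases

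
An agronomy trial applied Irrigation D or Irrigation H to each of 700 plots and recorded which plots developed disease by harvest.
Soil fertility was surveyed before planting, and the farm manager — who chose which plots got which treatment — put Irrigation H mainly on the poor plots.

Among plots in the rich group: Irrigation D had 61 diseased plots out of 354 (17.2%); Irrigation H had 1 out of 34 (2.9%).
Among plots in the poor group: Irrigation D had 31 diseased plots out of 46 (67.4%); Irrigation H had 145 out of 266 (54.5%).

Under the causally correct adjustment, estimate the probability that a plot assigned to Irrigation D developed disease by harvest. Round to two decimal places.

Within every soil fertility level Irrigation H has the lower rate, yet pooled Irrigation D does — Simpson's reversal.
The imbalance in soil fertility arose from how plots were allocated, not from anything the irrigation did; and soil fertility independently affects the outcome. The pooled gap is confounded — condition on soil fertility.
Standardising Irrigation D to the population soil fertility mix: 0.554·61/354 + 0.446·31/46 = 0.396.

0.40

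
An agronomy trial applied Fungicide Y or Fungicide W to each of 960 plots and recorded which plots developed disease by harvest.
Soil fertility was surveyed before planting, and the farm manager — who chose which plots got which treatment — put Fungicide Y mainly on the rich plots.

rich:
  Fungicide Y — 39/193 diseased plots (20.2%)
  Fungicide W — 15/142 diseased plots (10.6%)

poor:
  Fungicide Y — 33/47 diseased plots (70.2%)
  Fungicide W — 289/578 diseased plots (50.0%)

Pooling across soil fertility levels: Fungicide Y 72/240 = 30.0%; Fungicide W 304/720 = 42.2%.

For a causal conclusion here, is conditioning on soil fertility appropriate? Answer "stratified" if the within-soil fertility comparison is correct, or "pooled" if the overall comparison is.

Fungicide W is lower inside every soil fertility stratum but Fungicide Y is lower in aggregate. Whether to stratify depends on how soil fertility relates to the fungicide.
Since soil fertility is a pre-existing factor (not a product of the fungicide) and it affects the outcome on its own, it is a confounder. The stratified rates, not the pooled rate, identify the causal effect.
Within each level — rich: 20.2% vs 10.6%; poor: 70.2% vs 50.0% — Fungicide W is lower every time.

stratified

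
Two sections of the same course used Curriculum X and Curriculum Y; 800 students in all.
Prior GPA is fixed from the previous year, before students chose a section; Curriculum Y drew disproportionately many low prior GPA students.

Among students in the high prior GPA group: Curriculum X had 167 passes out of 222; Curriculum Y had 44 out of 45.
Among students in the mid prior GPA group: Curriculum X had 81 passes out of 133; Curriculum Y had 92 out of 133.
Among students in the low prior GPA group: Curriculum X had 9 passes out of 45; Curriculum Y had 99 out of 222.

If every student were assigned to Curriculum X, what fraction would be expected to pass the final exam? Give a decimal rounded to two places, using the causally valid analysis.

0.52

Nothing the teaching method does changes prior GPA band; the imbalance is an allocation artefact. With prior GPA band also predicting the outcome, the pooled figure is confounded, and the within-stratum comparison is the causal one.
Standardising Curriculum X to the population prior GPA band mix: 0.334·167/222 + 0.333·81/133 + 0.334·9/45 = 0.520.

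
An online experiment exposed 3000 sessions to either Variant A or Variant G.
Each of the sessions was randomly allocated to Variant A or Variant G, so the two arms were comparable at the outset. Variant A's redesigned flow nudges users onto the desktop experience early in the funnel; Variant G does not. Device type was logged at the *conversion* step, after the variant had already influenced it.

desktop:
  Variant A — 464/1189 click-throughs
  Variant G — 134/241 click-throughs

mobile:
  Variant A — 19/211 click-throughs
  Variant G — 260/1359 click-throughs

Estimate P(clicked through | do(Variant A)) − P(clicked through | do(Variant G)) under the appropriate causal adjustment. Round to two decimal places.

+0.10

The device type-specific comparison favours Variant G throughout, but the pooled figures favour Variant A. The question is whether to condition on device type.
Because the variant influences device type, device type is a post-treatment mediator, not a confounder. Stratifying on it would bias the estimate; the causal effect is the crude pooled difference.
The causal difference is the pooled difference: 0.345 − 0.246 = +0.099.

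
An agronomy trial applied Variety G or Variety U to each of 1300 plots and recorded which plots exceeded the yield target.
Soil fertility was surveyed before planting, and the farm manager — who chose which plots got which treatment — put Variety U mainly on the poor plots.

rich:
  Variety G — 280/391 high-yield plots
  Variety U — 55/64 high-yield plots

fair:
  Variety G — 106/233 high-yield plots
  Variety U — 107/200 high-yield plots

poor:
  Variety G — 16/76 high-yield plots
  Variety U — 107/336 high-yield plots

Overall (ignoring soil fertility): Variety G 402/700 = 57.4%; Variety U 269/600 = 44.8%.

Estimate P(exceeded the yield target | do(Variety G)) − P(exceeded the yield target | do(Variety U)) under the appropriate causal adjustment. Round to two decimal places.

-0.11

The soil fertility-specific comparison favours Variety U throughout, but the pooled figures favour Variety G. The question is whether to condition on soil fertility.
The imbalance in soil fertility arose from how plots were allocated, not from anything the variety did; and soil fertility independently affects the outcome. The pooled gap is confounded — condition on soil fertility.
Adjusting over the population distribution of soil fertility: 0.350·(0.716−0.859) + 0.333·(0.455−0.535) + 0.317·(0.211−0.318) = -0.111.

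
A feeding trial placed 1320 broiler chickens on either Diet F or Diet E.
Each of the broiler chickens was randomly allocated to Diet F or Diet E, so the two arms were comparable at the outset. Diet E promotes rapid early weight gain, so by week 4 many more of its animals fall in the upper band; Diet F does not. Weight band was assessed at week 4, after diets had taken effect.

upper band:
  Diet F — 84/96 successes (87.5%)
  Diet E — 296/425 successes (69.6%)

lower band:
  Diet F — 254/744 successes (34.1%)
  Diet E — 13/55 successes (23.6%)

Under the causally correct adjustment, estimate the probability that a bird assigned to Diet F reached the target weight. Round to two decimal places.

The week-4 weight band-specific comparison favours Diet F throughout, but the pooled figures favour Diet E. The question is whether to condition on week-4 weight band.
Week-4 weight band here is a post-treatment variable shaped by the diet; conditioning on it would introduce bias rather than remove it. The overall comparison is the causal one.
So P(outcome | do(Diet F)) is just the pooled rate for Diet F: 338/840 = 0.402.

0.40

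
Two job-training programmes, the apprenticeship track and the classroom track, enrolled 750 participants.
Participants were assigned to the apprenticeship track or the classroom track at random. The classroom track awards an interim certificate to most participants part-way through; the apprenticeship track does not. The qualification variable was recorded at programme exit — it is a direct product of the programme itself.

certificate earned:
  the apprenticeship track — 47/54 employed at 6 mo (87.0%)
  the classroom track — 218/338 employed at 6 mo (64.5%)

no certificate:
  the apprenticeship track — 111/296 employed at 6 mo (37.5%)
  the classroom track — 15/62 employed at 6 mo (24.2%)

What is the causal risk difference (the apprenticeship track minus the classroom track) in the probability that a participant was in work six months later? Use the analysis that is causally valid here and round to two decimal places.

The stratified and pooled comparisons disagree (the apprenticeship track wins within each qualification attained during the programme; the classroom track wins overall), so the answer turns on the causal role of qualification attained during the programme.
Qualification attained during the programme lies on the pathway programme → qualification attained during the programme → outcome, so adjusting for it blocks the indirect effect. For the total causal effect of programme, use the unadjusted pooled rates.
The causal difference is the pooled difference: 0.451 − 0.583 = -0.131.

-0.13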